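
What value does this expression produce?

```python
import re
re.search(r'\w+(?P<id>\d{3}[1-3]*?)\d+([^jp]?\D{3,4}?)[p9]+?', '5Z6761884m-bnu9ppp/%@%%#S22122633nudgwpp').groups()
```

('188', 'm-bnu')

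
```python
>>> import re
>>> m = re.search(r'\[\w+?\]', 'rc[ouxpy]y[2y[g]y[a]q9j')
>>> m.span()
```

(2, 9)

`re.search` scans for the first position where the pattern succeeds.
The match spans [2:9] → '[ouxpy]'.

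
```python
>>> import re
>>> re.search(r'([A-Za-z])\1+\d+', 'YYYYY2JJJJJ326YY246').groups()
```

The match spans [0:6] → 'YYYYY2'.
Captured: group 1 = 'Y'.

('Y',)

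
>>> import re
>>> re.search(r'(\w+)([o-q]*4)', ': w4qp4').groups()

('w4qp', '4')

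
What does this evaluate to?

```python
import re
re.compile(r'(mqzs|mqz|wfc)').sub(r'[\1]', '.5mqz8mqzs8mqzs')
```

Alternation tries branches left to right and keeps the first one that lets the overall match succeed at that position.
The replacement refers to a captured group, so each match is rewritten using its own captured text.

'.5[mqz]8[mqzs]8[mqzs]'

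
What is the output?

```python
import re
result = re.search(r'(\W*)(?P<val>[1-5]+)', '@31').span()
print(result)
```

(0, 3)

This matches zero or more of a non-word character (captured); then one or more of a character in [1-5] (captured as 'val').
`re.search` scans for the first position where the pattern succeeds.
The match spans [0:3] → '@31'.
Captured: group 1 = '@', group 2 = '31'.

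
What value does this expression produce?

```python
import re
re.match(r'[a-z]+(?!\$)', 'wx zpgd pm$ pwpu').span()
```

`(?!…)`/`(?<!…)` only lets a position through if the neighbouring text does NOT match; no characters are consumed.
With `match`, the pattern is implicitly anchored at the beginning.
The match spans [0:2] → 'wx'.

(0, 2)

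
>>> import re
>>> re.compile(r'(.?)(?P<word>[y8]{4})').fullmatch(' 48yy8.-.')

Pattern: optionally any character (captured); then exactly 4 of one of [y8] (captured as 'word').
`re.fullmatch` requires the pattern to consume the entire string.
Here there's no way to consume every character, so the call returns None.

None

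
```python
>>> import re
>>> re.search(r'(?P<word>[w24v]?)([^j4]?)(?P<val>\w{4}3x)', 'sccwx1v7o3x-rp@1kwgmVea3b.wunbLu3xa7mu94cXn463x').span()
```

(3, 11)

This matches optionally one of [w24v] (captured as 'word'); then optionally any character except [j4] (captured); then exactly 4 of a word character, then the literal '3x' (captured as 'val').
`search` walks the string left to right and returns the first match it finds.
The match spans [3:11] → 'wx1v7o3x'.
Captured: group 1 = 'w', group 2 = 'x', group 3 = '1v7o3x'.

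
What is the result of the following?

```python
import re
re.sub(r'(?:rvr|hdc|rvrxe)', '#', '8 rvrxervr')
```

'8 #xe#'

Alternation isn't longest-match — the leftmost alternative that fits at this position is chosen.
Matches: at [2:5] → 'rvr'; at [7:10] → 'rvr'.
Each match is replaced by '#'.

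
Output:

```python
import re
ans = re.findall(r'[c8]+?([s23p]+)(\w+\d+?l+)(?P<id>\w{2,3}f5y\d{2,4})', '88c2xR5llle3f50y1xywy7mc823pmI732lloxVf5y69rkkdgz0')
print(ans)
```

The pattern matches one or more of one of [c8] (lazy); then one or more of one of [s23p] (captured); then one or more of a word character, then one or more of a digit (lazy), then one or more of a literal 'l' (captured); then 2 to 3 of a word character, then the literal 'f5y', then 2 to 4 of a digit (captured as 'id').
`findall` packs the 3 group values into a tuple for every match.

[('2', 'xR5llle3f50y1xywy7mc823pmI732ll', 'oxVf5y69')]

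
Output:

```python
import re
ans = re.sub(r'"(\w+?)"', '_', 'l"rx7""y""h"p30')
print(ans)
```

`sub` substitutes '_' at each match site.

l___p30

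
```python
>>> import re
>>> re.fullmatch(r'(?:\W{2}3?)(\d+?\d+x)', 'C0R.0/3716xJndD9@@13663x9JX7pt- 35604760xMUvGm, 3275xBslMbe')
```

None

`re.fullmatch` is like wrapping the pattern in `^…$` (in single-line mode).
Here the string isn't matched end-to-end, so the call returns None.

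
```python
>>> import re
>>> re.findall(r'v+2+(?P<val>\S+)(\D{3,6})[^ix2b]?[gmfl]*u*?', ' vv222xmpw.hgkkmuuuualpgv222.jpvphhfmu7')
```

This matches one or more of the literal 'v', then one or more of the literal '2'; then one or more of a non-whitespace character (captured as 'val'); then 3 to 6 of a non-digit (captured); then optionally any character except [ix2b], then zero or more of one of [gmfl], then zero or more of a literal 'u' (lazy).
`findall` packs the 2 group values into a tuple for every match.

[('xmpw.hgkkmuuuualpgv222.jpvphh', 'fmu')]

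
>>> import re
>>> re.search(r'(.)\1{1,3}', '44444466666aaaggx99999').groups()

('4',)

`\1` is not a pattern — it's the concrete string captured by group 1, re-applied verbatim.
Unlike `match`, `search` isn't anchored — it looks for the pattern anywhere in the string.
The match spans [0:4] → '4444'.
Captured: group 1 = '4'.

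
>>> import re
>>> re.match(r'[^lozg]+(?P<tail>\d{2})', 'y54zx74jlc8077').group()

'y54'

The pattern matches one or more of any character except [lozg]; then exactly 2 of a digit (captured as 'tail').
With `match`, the pattern is implicitly anchored at the beginning.
The match spans [0:3] → 'y54'.
Captured: group 1 = '54'.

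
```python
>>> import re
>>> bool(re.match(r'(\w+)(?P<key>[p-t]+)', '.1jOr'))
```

The pattern matches one or more of a word character (captured); then one or more of a character in [p-t] (captured as 'key').
With `match`, the pattern is implicitly anchored at the beginning.
Here the string doesn't start with a match, so the call returns None, and `bool(None)` is False.

False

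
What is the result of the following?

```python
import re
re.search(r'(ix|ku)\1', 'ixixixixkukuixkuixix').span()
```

(0, 4)

`\1` is not a pattern — it's the concrete string captured by group 1, re-applied verbatim.
The match spans [0:4] → 'ixix'.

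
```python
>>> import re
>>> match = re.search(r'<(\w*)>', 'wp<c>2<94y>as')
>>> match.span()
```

(2, 5)

Unlike `match`, `search` isn't anchored — it looks for the pattern anywhere in the string.
The match spans [2:5] → '<c>'.
Captured: group 1 = 'c'.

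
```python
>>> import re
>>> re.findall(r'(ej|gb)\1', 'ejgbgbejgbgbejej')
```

['gb', 'gb', 'ej']

A backreference is literal: `\1` must see the identical characters the first group matched.
Scanning left to right: at [2:6] match 'gbgb', group 1 = 'gb'; at [8:12] match 'gbgb', group 1 = 'gb'; at [12:16] match 'ejej', group 1 = 'ej'.
One capturing group, so `findall` returns just the captured substring from each match — 3 in all.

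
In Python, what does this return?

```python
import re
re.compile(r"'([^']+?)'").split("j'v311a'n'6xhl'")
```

`re.split` interleaves the captured-group text with the surrounding fragments.

['j', 'v311a', 'n', '6xhl', '']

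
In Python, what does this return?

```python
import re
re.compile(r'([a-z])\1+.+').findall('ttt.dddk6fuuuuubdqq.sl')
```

After group 1 captures some text, `\1` only succeeds where that same text appears again.
`findall` collects group 1 from the one match (1 total).

['t']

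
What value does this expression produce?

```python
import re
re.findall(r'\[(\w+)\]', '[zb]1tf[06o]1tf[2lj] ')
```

['zb', '06o', '2lj']

Scanning left to right: at [0:4] match '[zb]', group 1 = 'zb'; at [7:12] match '[06o]', group 1 = '06o'; at [15:20] match '[2lj]', group 1 = '2lj'.
One capturing group, so `findall` returns just the captured substring from each match — 3 in all.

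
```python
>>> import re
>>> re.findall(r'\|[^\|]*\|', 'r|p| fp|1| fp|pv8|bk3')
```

['|p|', '|1|', '|pv8|']

Matches: at [1:4] → '|p|'; at [7:10] → '|1|'; at [13:18] → '|pv8|'.
With no groups in the pattern, `findall` gives back each whole match — 3 here.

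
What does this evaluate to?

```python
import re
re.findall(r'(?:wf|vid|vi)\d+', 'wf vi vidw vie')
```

Since nothing is captured, `findall` lists the 0 matched substrings directly.
Nothing in the string satisfies the pattern, so the list is empty.

[]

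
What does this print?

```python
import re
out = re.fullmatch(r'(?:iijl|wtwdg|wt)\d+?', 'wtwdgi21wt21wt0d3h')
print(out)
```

For `fullmatch`, every character of the input must be accounted for by the pattern.
Here the string isn't matched end-to-end, so the call returns None.

None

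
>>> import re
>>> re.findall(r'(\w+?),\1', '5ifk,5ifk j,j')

['5ifk', 'j']

`\1` has to match the exact text group 1 already captured.
One capturing group, so `findall` returns just the captured substring from each match — 2 in all.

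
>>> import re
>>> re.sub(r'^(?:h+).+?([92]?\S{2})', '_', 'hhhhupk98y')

'_98y'

The pattern matches anchored at the start of the string; then one or more of a literal 'h' (non-capturing group); then one or more of any character (lazy); then optionally one of [92], then exactly 2 of a non-whitespace character (captured).
Lazy quantifiers expand one character at a time until the remainder of the pattern can match.
Matches: at [0:7] → 'hhhhupk'.
Every occurrence is swapped for '_'.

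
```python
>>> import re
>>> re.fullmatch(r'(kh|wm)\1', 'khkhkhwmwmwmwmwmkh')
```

For `fullmatch`, every character of the input must be accounted for by the pattern.
Here the string isn't matched end-to-end, so the call returns None.

None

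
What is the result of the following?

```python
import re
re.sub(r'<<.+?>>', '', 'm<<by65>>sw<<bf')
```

'msw<<bf'

Matches: at [1:9] → '<<by65>>'.
Each match is replaced by ''.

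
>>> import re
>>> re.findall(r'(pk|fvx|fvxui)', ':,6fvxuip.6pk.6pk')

['fvx', 'pk', 'pk']

The regex engine tests alternatives in the order written; an earlier branch that matches wins even if a later one would match more.
Because there's exactly one group, `findall` drops the full match and keeps group 1 from each hit.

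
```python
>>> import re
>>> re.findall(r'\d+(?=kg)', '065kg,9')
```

['065']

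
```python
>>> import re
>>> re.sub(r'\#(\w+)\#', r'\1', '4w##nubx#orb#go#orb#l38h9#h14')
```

'4w#nubxorbgoorbl38h9h14'

The replacement refers to a captured group, so each match is rewritten using its own captured text.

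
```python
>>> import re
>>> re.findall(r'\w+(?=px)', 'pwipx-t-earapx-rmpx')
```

The lookaround is zero-width — it requires the adjacent text to match without consuming it, so the asserted text isn't part of the match.
`findall` yields the raw match text (3 of them) because the pattern has no groups.

['pwi', 'eara', 'rm']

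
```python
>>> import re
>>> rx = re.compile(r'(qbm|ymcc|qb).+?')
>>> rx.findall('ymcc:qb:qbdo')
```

['ymcc', 'qb', 'qb']

With a single group, `findall` returns only what that group captured — 3 items.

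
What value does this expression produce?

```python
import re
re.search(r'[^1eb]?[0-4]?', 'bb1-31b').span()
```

(0, 0)

The pattern matches optionally any character except [1eb]; then optionally a character in [0-4].
`search` walks the string left to right and returns the first match it finds.
The match spans [0:0] → ''.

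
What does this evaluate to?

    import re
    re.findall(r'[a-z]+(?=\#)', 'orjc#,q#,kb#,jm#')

['orjc', 'q', 'kb', 'jm']

The `(?=…)`/`(?<=…)` assertion just peeks at neighbouring text; it doesn't advance the match position.
Walking the string: at [0:4] → 'orjc'; at [6:7] → 'q'; at [9:11] → 'kb'; at [13:15] → 'jm'.
With no groups in the pattern, `findall` gives back each whole match — 4 here.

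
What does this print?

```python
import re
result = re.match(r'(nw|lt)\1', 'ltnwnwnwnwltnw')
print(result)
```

The backreference `\1` re-matches whatever the first group consumed, character for character.
With `match`, the pattern is implicitly anchored at the beginning.
Here the pattern fails at index 0, so the call returns None.

None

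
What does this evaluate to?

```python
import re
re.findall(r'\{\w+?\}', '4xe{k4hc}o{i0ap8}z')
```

['{k4hc}', '{i0ap8}']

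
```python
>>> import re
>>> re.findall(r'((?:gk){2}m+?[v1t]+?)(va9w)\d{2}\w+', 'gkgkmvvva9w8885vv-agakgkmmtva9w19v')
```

[('gkgkmvv', 'va9w')]

The pattern matches the literal 'gk' repeated 2 times, then one or more of a literal 'm' (lazy), then one or more of one of [v1t] (lazy) (captured); then the literal 'v', then the literal 'a9w' (captured); then exactly 2 of a digit; then one or more of a word character.
Walking the string: at [0:17] match 'gkgkmvvva9w8885vv', groups = ('gkgkmvv', 'va9w').
With 2 capturing groups, `findall` returns a 2-tuple per match.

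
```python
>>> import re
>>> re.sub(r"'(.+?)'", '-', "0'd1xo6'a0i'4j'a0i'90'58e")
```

Lazy quantifiers expand one character at a time until the remainder of the pattern can match.
Every occurrence is swapped for '-'.

'0-a0i-a0i-58e'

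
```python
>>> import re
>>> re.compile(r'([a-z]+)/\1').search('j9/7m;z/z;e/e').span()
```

(6, 9)

After group 1 captures some text, `\1` only succeeds where that same text appears again.
`search` walks the string left to right and returns the first match it finds.
The match spans [6:9] → 'z/z'.
Captured: group 1 = 'z'.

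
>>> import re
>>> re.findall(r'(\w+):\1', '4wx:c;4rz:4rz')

['4rz']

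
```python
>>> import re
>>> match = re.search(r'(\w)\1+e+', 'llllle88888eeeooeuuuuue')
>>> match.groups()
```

A backreference is literal: `\1` must see the identical characters the first group matched.
Unlike `match`, `search` isn't anchored — it looks for the pattern anywhere in the string.
The match spans [0:6] → 'llllle'.
Captured: group 1 = 'l'.

('l',)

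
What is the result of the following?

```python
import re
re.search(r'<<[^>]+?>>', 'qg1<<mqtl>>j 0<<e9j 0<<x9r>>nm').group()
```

'<<mqtl>>'

The match spans [3:11] → '<<mqtl>>'.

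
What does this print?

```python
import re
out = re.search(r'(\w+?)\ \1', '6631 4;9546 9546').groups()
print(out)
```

('9546',)

The match spans [7:16] → '9546 9546'.
Captured: group 1 = '9546'.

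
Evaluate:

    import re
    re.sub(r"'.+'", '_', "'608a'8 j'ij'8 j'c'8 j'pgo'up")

Matches: at [0:27] → "'608a'8 j'ij'8 j'c'8 j'pgo'".
Each match is replaced by '_'.

'_up'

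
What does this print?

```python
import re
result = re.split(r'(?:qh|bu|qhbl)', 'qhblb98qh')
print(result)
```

['', 'blb98', '']

`|` is ordered: at each position the engine commits to the first alternative that works.
The string is cut at each match, leaving 3 pieces.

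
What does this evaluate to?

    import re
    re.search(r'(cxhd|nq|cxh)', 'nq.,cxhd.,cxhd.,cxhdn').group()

'nq'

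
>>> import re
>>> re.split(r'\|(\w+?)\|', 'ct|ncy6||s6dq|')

Matches to split on: at [2:8] → '|ncy6|'; at [8:14] → '|s6dq|'.
`re.split` interleaves the captured-group text with the surrounding fragments.

['ct', 'ncy6', '', 's6dq', '']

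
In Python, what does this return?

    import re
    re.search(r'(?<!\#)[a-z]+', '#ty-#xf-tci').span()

The negative lookaround is zero-width — it rules out positions where the adjacent text would match, without consuming anything.
`re.search` tries every starting position until one works.
The match spans [2:3] → 'y'.

(2, 3)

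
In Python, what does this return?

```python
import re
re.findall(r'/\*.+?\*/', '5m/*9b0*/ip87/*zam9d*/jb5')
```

['/*9b0*/', '/*zam9d*/']

Lazy quantifiers expand one character at a time until the remainder of the pattern can match.
Scanning left to right: at [2:9] → '/*9b0*/'; at [13:22] → '/*zam9d*/'.
Since nothing is captured, `findall` lists the 2 matched substrings directly.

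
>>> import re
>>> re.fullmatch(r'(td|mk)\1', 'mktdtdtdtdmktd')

None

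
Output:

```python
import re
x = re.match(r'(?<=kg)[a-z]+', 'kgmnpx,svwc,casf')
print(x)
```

None

With `match`, the pattern is implicitly anchored at the beginning.
Here position 0 doesn't satisfy it, so the call returns None.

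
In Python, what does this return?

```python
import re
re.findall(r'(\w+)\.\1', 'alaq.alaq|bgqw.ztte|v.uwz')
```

['alaq']

`\1` is not a pattern — it's the concrete string captured by group 1, re-applied verbatim.
Scanning left to right: at [0:9] match 'alaq.alaq', group 1 = 'alaq'.
Because there's exactly one group, `findall` drops the full match and keeps group 1 from the one hit.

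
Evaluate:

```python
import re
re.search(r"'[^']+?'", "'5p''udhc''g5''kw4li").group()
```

"'5p'"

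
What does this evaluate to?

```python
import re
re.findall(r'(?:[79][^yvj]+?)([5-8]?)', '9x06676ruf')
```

['', '']

Lazy quantifiers expand one character at a time until the remainder of the pattern can match.
One capturing group, so `findall` returns just the captured substring from each match — 2 in all.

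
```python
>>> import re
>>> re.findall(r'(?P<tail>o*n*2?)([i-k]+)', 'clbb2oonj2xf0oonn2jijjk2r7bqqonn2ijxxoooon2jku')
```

[('oon', 'j'), ('oonn2', 'jijjk'), ('onn2', 'ij'), ('oooon2', 'jk')]

The pattern matches zero or more of the literal 'o', then zero or more of a literal 'n', then optionally the literal '2' (captured as 'tail'); then one or more of a character in [i-k] (captured).
Matches: at [5:9] match 'oonj', groups = ('oon', 'j'); at [13:23] match 'oonn2jijjk', groups = ('oonn2', 'jijjk'); at [29:35] match 'onn2ij', groups = ('onn2', 'ij'); at [37:45] match 'oooon2jk', groups = ('oooon2', 'jk').
Multiple groups make `findall` return tuples — one 2-tuple for each match.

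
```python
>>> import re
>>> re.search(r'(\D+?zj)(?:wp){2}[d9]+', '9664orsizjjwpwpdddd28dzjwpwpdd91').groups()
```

The pattern matches one or more of a non-digit (lazy), then the literal 'zj' (captured); then the literal 'wp' repeated 2 times, then one or more of one of [d9].
`re.search` scans for the first position where the pattern succeeds.
The match spans [21:31] → 'dzjwpwpdd9'.
Captured: group 1 = 'dzj'.

('dzj',)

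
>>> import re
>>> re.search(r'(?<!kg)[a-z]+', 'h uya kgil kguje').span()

Because the assertion is negative and zero-width, positions next to the forbidden text are skipped.
`search` walks the string left to right and returns the first match it finds.
The match spans [0:1] → 'h'.

(0, 1)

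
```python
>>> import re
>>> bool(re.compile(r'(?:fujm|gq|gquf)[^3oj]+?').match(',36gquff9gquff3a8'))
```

False

With `match`, the pattern is implicitly anchored at the beginning.
Here the pattern fails at index 0, so the call returns None, and `bool(None)` is False.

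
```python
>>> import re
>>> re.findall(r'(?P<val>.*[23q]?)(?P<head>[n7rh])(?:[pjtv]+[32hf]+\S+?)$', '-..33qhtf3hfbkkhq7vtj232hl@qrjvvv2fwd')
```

The pattern matches zero or more of any character, then optionally one of [23q] (captured as 'val'); then one of [n7rh] (captured as 'head'); then one or more of one of [pjtv], then one or more of one of [32hf], then one or more of a non-whitespace character (lazy) (non-capturing group); then anchored at the end.
Multiple groups make `findall` return tuples — one 2-tuple for the one match.

[('-..33qhtf3hfbkkhq7vtj232hl@q', 'r')]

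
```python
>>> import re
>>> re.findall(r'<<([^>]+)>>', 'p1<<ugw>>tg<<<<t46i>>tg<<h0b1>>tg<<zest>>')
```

One capturing group, so `findall` returns just the captured substring from each match — 4 in all.

['ugw', '<<t46i', 'h0b1', 'zest']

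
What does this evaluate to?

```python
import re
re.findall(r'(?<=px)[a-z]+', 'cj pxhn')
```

['hn']

Because the assertion is zero-width, the text it checks is not consumed and won't appear in the result.
No capturing groups, so `findall` returns the 1 full match string.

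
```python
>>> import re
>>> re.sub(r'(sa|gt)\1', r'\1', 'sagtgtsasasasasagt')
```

'sagtsasasagt'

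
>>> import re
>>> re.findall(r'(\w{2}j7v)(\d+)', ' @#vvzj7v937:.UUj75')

[('vzj7v', '937')]

This matches exactly 2 of a word character, then the literal 'j7v' (captured); then one or more of a digit (captured).
Scanning left to right: at [4:12] match 'vzj7v937', groups = ('vzj7v', '937').
With 2 capturing groups, `findall` returns a 2-tuple per match.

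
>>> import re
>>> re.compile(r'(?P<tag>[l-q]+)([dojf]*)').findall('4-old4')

Pattern: one or more of a character in [l-q] (captured as 'tag'); then zero or more of one of [dojf] (captured).
With 2 capturing groups, `findall` returns a 2-tuple per match.

[('ol', 'd')]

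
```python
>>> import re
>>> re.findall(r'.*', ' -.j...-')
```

[' -.j...-', '']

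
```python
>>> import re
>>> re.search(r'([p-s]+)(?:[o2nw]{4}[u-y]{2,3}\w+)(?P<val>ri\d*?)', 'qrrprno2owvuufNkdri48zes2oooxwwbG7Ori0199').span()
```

Lazy quantifiers expand one character at a time until the remainder of the pattern can match.
The match spans [0:37] → 'qrrprno2owvuufNkdri48zes2oooxwwbG7Ori'.

(0, 37)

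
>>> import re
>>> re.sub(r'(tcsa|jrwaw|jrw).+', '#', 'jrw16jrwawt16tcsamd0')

'#'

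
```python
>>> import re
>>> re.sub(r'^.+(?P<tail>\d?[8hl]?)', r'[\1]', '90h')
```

'[]'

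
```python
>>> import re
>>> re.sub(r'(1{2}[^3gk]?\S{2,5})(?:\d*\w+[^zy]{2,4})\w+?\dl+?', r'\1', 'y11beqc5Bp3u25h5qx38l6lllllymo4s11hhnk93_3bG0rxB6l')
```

'y11beqc5B'

Each match is replaced using the text its own group 1 captured.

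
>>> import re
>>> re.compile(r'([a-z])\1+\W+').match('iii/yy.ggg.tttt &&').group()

'iii/'

A backreference is literal: `\1` must see the identical characters the first group matched.
`match` is anchored at position 0; if the pattern doesn't fit there, it returns None.
The match spans [0:4] → 'iii/'.
Captured: group 1 = 'i'.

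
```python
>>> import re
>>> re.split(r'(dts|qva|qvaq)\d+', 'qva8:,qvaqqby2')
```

Matches to split on: at [0:4] → 'qva8'.
Because the pattern has a capturing group, `split` also inserts each captured text between the pieces.

['', 'qva', ':,qvaqqby2']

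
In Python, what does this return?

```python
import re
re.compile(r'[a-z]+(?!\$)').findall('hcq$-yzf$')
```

['hc', 'yz']

The negative lookaround is zero-width — it rules out positions where the adjacent text would match, without consuming anything.
Scanning left to right: at [0:2] → 'hc'; at [5:7] → 'yz'.
No capturing groups, so `findall` returns the 2 full match strings.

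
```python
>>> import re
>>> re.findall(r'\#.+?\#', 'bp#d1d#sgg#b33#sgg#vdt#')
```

['#d1d#', '#b33#', '#vdt#']

Matches: at [2:7] → '#d1d#'; at [10:15] → '#b33#'; at [18:23] → '#vdt#'.
Since nothing is captured, `findall` lists the 3 matched substrings directly.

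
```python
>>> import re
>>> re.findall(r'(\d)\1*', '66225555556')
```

['6', '2', '5', '6']

A backreference is literal: `\1` must see the identical characters the first group matched.
Scanning left to right: at [0:2] match '66', group 1 = '6'; at [2:4] match '22', group 1 = '2'; at [4:10] match '555555', group 1 = '5'; at [10:11] match '6', group 1 = '6'.
One capturing group, so `findall` returns just the captured substring from each match — 4 in all.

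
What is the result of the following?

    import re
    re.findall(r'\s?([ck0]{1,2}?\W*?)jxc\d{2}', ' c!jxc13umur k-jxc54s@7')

This matches optionally whitespace; then 1 to 2 of one of [ck0] (lazy), then zero or more of a non-word character (lazy) (captured); then the literal 'jxc', then exactly 2 of a digit.
Walking the string: at [0:8] match ' c!jxc13', group 1 = 'c!'; at [12:20] match ' k-jxc54', group 1 = 'k-'.
With a single group, `findall` returns only what that group captured — 2 items.

['c!', 'k-']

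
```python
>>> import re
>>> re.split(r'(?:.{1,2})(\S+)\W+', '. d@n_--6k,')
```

['', 'd@n_--6k', '']

This matches 1 to 2 of any character (non-capturing group); then one or more of a non-whitespace character (captured); then one or more of a non-word character.
Matches to split on: at [0:11] → '. d@n_--6k,'.
`re.split` interleaves the captured-group text with the surrounding fragments.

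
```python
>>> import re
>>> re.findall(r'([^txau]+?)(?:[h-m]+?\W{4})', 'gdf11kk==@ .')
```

This matches one or more of any character except [txau] (lazy) (captured); then one or more of a character in [h-m] (lazy), then exactly 4 of a non-word character (non-capturing group).
A `+?`/`*?`/`{m,n}?` starts at its minimum and grows only as far as needed for what follows to match.
Scanning left to right: at [0:11] match 'gdf11kk==@ ', group 1 = 'gdf11'.
One capturing group, so `findall` returns just the captured substring from the one match — 1 in all.

['gdf11']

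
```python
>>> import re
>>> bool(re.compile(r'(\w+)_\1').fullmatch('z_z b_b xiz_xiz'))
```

The backreference `\1` re-matches whatever the first group consumed, character for character.
`re.fullmatch` is like wrapping the pattern in `^…$` (in single-line mode).
Here there's no way to consume every character, so the call returns None, and `bool(None)` is False.

False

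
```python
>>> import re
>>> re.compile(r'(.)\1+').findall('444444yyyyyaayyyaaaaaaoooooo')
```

['4', 'y', 'a', 'y', 'a', 'o']

`\1` is not a pattern — it's the concrete string captured by group 1, re-applied verbatim.
`findall` collects group 1 from each match (6 total).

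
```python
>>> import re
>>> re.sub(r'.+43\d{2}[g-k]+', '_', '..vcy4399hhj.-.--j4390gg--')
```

This matches one or more of any character; then the literal '43', then exactly 2 of a digit, then one or more of a character in [g-k].
Matches: at [0:24] → '..vcy4399hhj.-.--j4390gg'.
`sub` substitutes '_' at each match site.

'_--'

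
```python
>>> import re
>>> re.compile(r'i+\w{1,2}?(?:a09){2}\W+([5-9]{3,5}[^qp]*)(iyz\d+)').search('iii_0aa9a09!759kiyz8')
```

None

This matches one or more of the literal 'i', then 1 to 2 of a word character (lazy); then the literal 'a09' repeated 2 times, then one or more of a non-word character; then 3 to 5 of a character in [5-9], then zero or more of any character except [qp] (captured); then the literal 'iyz', then one or more of a digit (captured).
Here nothing in the string fits, so the call returns None.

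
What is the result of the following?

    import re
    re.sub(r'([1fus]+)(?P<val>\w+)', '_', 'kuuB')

The pattern matches one or more of one of [1fus] (captured); then one or more of a word character (captured as 'val').
Matches: at [1:4] → 'uuB'.
Every occurrence is swapped for '_'.

'k_'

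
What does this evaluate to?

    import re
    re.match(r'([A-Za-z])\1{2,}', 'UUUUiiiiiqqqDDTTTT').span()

With `match`, the pattern is implicitly anchored at the beginning.
The match spans [0:4] → 'UUUU'.

(0, 4)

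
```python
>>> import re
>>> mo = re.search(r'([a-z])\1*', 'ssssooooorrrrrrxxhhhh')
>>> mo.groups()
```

('s',)

`\1` has to match the exact text group 1 already captured.
Unlike `match`, `search` isn't anchored — it looks for the pattern anywhere in the string.
The match spans [0:4] → 'ssss'.
Captured: group 1 = 's'.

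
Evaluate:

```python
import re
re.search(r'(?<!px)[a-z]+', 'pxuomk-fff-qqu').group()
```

'pxuomk'

A negative assertion filters positions out without eating any characters.
`re.search` scans for the first position where the pattern succeeds.
The match spans [0:6] → 'pxuomk'.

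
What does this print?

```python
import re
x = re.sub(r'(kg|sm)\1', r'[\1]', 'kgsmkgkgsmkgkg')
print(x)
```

The backreference `\1` re-matches whatever the first group consumed, character for character.
Matches: at [4:8] → 'kgkg'; at [10:14] → 'kgkg'.
The replacement refers to a captured group, so each match is rewritten using its own captured text.

kgsm[kg]sm[kg]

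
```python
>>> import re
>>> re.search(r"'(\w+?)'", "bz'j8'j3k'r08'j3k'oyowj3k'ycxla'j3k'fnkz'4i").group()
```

The match spans [2:6] → "'j8'".

"'j8'"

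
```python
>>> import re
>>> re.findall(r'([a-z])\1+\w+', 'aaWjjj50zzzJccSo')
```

['a']

The backreference `\1` re-matches whatever the first group consumed, character for character.
With a single group, `findall` returns only what that group captured — 1 item.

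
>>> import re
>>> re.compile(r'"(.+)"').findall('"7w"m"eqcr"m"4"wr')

Walking the string: at [0:15] match '"7w"m"eqcr"m"4"', group 1 = '7w"m"eqcr"m"4'.
With a single group, `findall` returns only what that group captured — 1 item.

['7w"m"eqcr"m"4']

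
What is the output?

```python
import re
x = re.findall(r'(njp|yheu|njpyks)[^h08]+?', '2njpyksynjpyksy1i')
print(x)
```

Branches in `(...|...)` are attempted left-to-right; the first branch that allows the whole pattern to succeed is taken.
Scanning left to right: at [1:5] match 'njpy', group 1 = 'njp'; at [8:12] match 'njpy', group 1 = 'njp'.
Because there's exactly one group, `findall` drops the full match and keeps group 1 from each hit.

['njp', 'njp']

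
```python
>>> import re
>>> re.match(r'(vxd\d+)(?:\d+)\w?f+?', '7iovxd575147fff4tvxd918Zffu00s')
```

The pattern matches the literal 'vxd', then one or more of a digit (captured); then one or more of a digit (non-capturing group); then optionally a word character, then one or more of a literal 'f' (lazy).
`re.match` only tries the pattern at the start of the string.
Here the string doesn't start with a match, so the call returns None.

None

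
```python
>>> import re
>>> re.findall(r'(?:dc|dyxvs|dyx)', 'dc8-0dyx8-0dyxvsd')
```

['dc', 'dyx', 'dyxvs']

Alternation isn't longest-match — the leftmost alternative that fits at this position is chosen.
No capturing groups, so `findall` returns the 3 full match strings.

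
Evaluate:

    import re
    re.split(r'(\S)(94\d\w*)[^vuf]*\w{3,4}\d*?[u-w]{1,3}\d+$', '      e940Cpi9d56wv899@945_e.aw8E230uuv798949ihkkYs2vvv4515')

['      e940Cpi9d56wv899@945_e.aw8E230uuv79', '8', '949ihkkYs', '']

This matches a non-whitespace character (captured); then the literal '94', then a digit, then zero or more of a word character (captured); then zero or more of any character except [vuf]; then 3 to 4 of a word character, then zero or more of a digit (lazy), then 1 to 3 of a character in [u-w]; then one or more of a digit; then anchored at the end.
Matches to split on: at [41:59] → '8949ihkkYs2vvv4515'.
The group in the pattern means `split` returns the separators' captures alongside the pieces.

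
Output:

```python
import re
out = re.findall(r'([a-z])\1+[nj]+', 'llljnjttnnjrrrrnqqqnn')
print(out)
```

['l', 't', 'r', 'q']

`\1` has to match the exact text group 1 already captured.
Scanning left to right: at [0:6] match 'llljnj', group 1 = 'l'; at [6:11] match 'ttnnj', group 1 = 't'; at [11:16] match 'rrrrn', group 1 = 'r'; at [16:21] match 'qqqnn', group 1 = 'q'.
One capturing group, so `findall` returns just the captured substring from each match — 4 in all.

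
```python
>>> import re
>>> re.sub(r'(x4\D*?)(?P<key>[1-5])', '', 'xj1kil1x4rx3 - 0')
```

'xj1kil1 - 0'

The pattern matches the literal 'x4', then zero or more of a non-digit (lazy) (captured); then a character in [1-5] (captured as 'key').
Matches: at [7:12] → 'x4rx3'.
Every occurrence is swapped for ''.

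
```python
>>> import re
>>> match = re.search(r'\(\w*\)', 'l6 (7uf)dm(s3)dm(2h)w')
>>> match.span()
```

`re.search` tries every starting position until one works.
The match spans [3:8] → '(7uf)'.

(3, 8)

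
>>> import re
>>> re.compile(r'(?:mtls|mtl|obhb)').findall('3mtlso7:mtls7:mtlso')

['mtls', 'mtls', 'mtls']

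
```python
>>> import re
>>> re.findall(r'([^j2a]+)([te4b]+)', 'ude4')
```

[('ude', '4')]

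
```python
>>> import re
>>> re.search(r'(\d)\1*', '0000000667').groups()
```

The match spans [0:7] → '0000000'.
Captured: group 1 = '0'.

('0',)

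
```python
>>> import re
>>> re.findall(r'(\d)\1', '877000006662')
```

After group 1 captures some text, `\1` only succeeds where that same text appears again.
Walking the string: at [1:3] match '77', group 1 = '7'; at [3:5] match '00', group 1 = '0'; at [5:7] match '00', group 1 = '0'; at [8:10] match '66', group 1 = '6'.
`findall` collects group 1 from each match (4 total).

['7', '0', '0', '6']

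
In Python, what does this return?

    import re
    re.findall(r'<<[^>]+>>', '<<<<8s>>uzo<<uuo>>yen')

['<<<<8s>>', '<<uuo>>']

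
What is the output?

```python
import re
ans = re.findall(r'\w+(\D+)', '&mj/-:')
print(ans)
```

['/-:']

One capturing group, so `findall` returns just the captured substring from the one match — 1 in all.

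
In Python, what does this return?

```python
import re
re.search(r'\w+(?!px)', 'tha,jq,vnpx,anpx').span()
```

(0, 3)

The negative lookahead/lookbehind blocks any match where the forbidden context is present.
`re.search` tries every starting position until one works.
The match spans [0:3] → 'tha'.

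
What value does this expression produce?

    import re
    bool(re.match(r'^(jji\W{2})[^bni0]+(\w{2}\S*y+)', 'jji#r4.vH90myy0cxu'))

False

The pattern matches anchored at the start of the string; then the literal 'jji', then exactly 2 of a non-word character (captured); then one or more of any character except [bni0]; then exactly 2 of a word character, then zero or more of a non-whitespace character, then one or more of a literal 'y' (captured).
`re.match` only tries the pattern at the start of the string.
Here position 0 doesn't satisfy it, so the call returns None, and `bool(None)` is False.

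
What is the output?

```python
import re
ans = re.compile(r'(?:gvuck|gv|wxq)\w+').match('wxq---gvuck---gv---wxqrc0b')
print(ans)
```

With `match`, the pattern is implicitly anchored at the beginning.
Here the pattern fails at index 0, so the call returns None.

None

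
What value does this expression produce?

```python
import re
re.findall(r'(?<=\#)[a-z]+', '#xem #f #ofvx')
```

['xem', 'f', 'ofvx']

The lookaround is zero-width — it requires the adjacent text to match without consuming it, so the asserted text isn't part of the match.
Walking the string: at [1:4] → 'xem'; at [6:7] → 'f'; at [9:13] → 'ofvx'.
No capturing groups, so `findall` returns the 3 full match strings.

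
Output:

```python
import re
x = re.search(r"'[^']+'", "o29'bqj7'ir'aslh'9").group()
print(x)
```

The match spans [3:9] → "'bqj7'".

'bqj7'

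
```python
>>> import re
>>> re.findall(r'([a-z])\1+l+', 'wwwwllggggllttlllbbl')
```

['w', 'g', 't', 'b']

`\1` is not a pattern — it's the concrete string captured by group 1, re-applied verbatim.
Because there's exactly one group, `findall` drops the full match and keeps group 1 from each hit.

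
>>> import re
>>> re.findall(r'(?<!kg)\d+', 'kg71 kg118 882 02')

['1', '18', '882', '02']

The negative lookahead/lookbehind blocks any match where the forbidden context is present.
Matches: at [3:4] → '1'; at [8:10] → '18'; at [11:14] → '882'; at [15:17] → '02'.
With no groups in the pattern, `findall` gives back each whole match — 4 here.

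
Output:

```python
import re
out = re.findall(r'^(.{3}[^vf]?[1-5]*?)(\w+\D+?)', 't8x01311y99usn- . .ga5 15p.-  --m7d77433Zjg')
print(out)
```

The pattern matches anchored at the start of the string; then exactly 3 of any character, then optionally any character except [vf], then zero or more of a character in [1-5] (lazy) (captured); then one or more of a word character, then one or more of a non-digit (lazy) (captured).
Matches: at [0:15] match 't8x01311y99usn-', groups = ('t8x0', '1311y99usn-').
With 2 capturing groups, `findall` returns a 2-tuple per match.

[('t8x0', '1311y99usn-')]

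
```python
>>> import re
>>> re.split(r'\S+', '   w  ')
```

The pattern matches one or more of a non-whitespace character.
The string is cut at each match, leaving 2 pieces.

['   ', '  ']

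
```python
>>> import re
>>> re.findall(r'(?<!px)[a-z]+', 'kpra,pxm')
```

['kpra', 'pxm']

A negative assertion filters positions out without eating any characters.
No capturing groups, so `findall` returns the 2 full match strings.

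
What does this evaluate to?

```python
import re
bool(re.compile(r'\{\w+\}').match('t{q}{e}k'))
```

False

`re.match` only tries the pattern at the start of the string.
Here position 0 doesn't satisfy it, so the call returns None, and `bool(None)` is False.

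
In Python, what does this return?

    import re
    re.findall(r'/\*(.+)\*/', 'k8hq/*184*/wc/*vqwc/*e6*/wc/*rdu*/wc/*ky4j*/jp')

['184*/wc/*vqwc/*e6*/wc/*rdu*/wc/*ky4j']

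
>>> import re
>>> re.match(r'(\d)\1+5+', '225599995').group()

'2255'

`\1` is not a pattern — it's the concrete string captured by group 1, re-applied verbatim.
`re.match` won't scan ahead — the pattern has to work from the very first character.
The match spans [0:4] → '2255'.
Captured: group 1 = '2'.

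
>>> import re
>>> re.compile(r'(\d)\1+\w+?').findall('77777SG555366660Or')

['7', '5', '6']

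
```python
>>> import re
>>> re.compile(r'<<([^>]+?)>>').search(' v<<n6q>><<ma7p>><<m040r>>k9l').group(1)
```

The match spans [2:9] → '<<n6q>>'.
Captured: group 1 = 'n6q'.

'n6q'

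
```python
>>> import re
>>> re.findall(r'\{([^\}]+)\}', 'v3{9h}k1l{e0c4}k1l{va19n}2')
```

['9h', 'e0c4', 'va19n']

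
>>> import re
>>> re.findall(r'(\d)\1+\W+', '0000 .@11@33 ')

['0', '1', '3']

A backreference is literal: `\1` must see the identical characters the first group matched.
One capturing group, so `findall` returns just the captured substring from each match — 3 in all.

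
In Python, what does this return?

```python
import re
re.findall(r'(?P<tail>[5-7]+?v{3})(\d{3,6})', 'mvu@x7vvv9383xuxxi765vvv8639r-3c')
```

[('7vvv', '9383'), ('765vvv', '8639')]

Pattern: one or more of a character in [5-7] (lazy), then exactly 3 of the literal 'v' (captured as 'tail'); then 3 to 6 of a digit (captured).
With 2 capturing groups, `findall` returns a 2-tuple per match.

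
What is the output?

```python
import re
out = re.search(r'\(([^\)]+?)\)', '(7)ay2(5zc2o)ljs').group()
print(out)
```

(7)

`re.search` scans for the first position where the pattern succeeds.
The match spans [0:3] → '(7)'.
Captured: group 1 = '7'.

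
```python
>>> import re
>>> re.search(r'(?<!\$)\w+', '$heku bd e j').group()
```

'eku'

A negative assertion filters positions out without eating any characters.
The match spans [2:5] → 'eku'.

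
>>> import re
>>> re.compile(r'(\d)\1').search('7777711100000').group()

After group 1 captures some text, `\1` only succeeds where that same text appears again.
Unlike `match`, `search` isn't anchored — it looks for the pattern anywhere in the string.
The match spans [0:2] → '77'.
Captured: group 1 = '7'.

'77'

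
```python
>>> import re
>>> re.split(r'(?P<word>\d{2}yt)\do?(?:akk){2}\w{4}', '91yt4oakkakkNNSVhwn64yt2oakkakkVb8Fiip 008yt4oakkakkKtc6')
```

Because the pattern has a capturing group, `split` also inserts each captured text between the pieces.

['', '91yt', 'hwn', '64yt', 'iip 0', '08yt', '']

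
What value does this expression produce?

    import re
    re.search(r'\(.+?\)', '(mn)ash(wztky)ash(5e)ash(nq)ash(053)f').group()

'(mn)'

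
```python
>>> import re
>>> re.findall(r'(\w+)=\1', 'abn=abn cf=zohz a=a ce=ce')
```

The backreference `\1` re-matches whatever the first group consumed, character for character.
Matches: at [0:7] match 'abn=abn', group 1 = 'abn'; at [16:19] match 'a=a', group 1 = 'a'; at [20:25] match 'ce=ce', group 1 = 'ce'.
`findall` collects group 1 from each match (3 total).

['abn', 'a', 'ce']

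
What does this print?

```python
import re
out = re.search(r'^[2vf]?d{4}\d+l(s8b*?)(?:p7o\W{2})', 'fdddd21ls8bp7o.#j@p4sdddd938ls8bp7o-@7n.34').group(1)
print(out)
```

Pattern: anchored at the start of the string; then optionally one of [2vf]; then exactly 4 of a literal 'd', then one or more of a digit, then a literal 'l'; then the literal 's8', then zero or more of the literal 'b' (lazy) (captured); then the literal 'p7o', then exactly 2 of a non-word character (non-capturing group).
`search` walks the string left to right and returns the first match it finds.
The match spans [0:16] → 'fdddd21ls8bp7o.#'.
Captured: group 1 = 's8b'.

s8b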